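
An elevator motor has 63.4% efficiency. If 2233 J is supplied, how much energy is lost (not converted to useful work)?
W_lost = W_in(1 − η) = 2233·(1 − 0.634) = 817.3 J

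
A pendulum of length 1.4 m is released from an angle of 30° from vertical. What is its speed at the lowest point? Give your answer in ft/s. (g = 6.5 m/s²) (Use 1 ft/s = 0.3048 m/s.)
h = L(1 − cosθ) = 1.4(1 − cos30°) = 0.187564 m
v = √(2gh) = √(2·6.5·0.187564) = 1.56152 m/s = 5.123 ft/s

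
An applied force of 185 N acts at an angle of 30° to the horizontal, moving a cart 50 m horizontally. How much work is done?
W = F·d·cosθ = (185)(50)cos(30°) = 8011 J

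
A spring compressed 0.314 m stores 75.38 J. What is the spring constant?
k = 2·PE/x² = 2·75.38/(0.314)² = 1529 N/m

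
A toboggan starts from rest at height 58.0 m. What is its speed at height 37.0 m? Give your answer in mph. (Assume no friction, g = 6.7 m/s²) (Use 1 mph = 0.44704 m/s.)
mgh₁ = mgh₂ + ½mv² ⇒ v = √(2g(h₁−h₂)) = √(2·6.7·21.0) = 16.775 m/s = 37.52 mph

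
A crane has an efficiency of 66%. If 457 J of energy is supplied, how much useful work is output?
W_out = η·W_in = 0.66·457 = 301.62 J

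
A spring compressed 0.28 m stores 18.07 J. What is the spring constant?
k = 2·PE/x² = 2·18.07/(0.28)² = 461.0 N/m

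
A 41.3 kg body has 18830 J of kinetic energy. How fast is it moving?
v = √(2·KE/m) = √(2·18830/41.3) = 30.2 m/s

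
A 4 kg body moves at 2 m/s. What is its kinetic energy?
KE = ½mv² = ½(4)(2)² = 8.0 J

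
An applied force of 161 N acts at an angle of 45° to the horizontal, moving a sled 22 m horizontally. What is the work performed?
W = F·d·cosθ = (161)(22)cos(45°) = 2505 J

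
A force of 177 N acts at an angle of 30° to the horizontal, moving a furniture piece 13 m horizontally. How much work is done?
W = F·d·cosθ = (177)(13)cos(30°) = 1993 J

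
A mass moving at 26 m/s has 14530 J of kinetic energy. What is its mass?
m = 2·KE/v² = 2·14530/(26)² = 42.99 kg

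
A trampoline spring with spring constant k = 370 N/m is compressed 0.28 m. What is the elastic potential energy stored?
PE = ½kx² = ½(370)(0.28)² = 14.5 J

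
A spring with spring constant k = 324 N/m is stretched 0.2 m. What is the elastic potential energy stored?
PE = ½kx² = ½(324)(0.2)² = 6.48 J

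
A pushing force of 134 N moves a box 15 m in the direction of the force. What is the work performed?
W = F·d = (134)(15) = 2010 J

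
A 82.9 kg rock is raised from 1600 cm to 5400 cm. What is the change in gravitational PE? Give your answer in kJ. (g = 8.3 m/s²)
Convert to SI: m = 82.9 kg, Δh = 38.0 m
ΔPE = mgΔh = (82.9)(8.3)(38.0) = 26146.7 J = 26.15 kJ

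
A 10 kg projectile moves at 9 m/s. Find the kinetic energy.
KE = ½mv² = ½(10)(9)² = 405.0 J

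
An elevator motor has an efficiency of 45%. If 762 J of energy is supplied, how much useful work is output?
W_out = η·W_in = 0.45·762 = 342.9 J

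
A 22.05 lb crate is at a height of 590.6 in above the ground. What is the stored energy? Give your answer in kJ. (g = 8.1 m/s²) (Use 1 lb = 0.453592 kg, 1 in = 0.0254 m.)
Convert to SI: m = 10.0017 kg, h = 15.0012 m
PE = mgh = (10.0017)(8.1)(15.0012) = 1215.31 J = 1.215 kJ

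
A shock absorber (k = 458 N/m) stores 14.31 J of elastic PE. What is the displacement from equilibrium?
x = √(2·PE/k) = √(2·14.31/458) = 0.25 m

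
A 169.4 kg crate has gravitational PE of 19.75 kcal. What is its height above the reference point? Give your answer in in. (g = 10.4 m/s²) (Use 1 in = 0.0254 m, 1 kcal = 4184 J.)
Convert to SI: m = 169.4 kg, PE = 82634.0 J
h = PE/(mg) = 82634.0/(169.4·10.4) = 46.9042 m = 1847 in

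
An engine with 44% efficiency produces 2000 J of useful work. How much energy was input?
W_in = W_out/η = 2000/0.44 = 4545 J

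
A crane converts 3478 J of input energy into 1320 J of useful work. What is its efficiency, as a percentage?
η = W_out/W_in = 1320/3478 = 37.95%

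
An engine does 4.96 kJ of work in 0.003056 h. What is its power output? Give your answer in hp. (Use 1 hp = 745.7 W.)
Convert to SI: W = 4960.0 J, t = 11.0016 s
P = W/t = 4960.0/11.0016 = 450.844 W = 0.6046 hp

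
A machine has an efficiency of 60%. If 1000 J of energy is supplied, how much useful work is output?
W_out = η·W_in = 0.6·1000 = 600.0 J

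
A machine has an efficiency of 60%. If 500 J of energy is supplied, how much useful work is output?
W_out = η·W_in = 0.6·500 = 300.0 J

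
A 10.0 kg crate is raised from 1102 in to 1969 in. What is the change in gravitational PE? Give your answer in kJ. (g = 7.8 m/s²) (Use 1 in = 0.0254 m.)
Convert to SI: m = 10.0 kg, Δh = 22.0218 m
ΔPE = mgΔh = (10.0)(7.8)(22.0218) = 1717.7 J = 1.718 kJ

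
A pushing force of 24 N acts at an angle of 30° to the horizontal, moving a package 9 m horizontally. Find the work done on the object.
W = F·d·cosθ = (24)(9)cos(30°) = 187.1 J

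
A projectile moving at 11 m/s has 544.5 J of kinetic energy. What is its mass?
m = 2·KE/v² = 2·544.5/(11)² = 9.0 kg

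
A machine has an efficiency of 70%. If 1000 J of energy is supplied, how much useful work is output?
W_out = η·W_in = 0.7·1000 = 700.0 J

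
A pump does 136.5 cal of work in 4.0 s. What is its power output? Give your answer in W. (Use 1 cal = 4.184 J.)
Convert to SI: W = 571.116 J, t = 4.0 s
P = W/t = 571.116/4.0 = 142.8 W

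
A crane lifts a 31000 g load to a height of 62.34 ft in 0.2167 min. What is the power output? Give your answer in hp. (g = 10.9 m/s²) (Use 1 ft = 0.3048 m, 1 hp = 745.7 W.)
Convert to SI: m = 31.0 kg, h = 19.0012 m, t = 13.002 s
P = mgh/t = (31.0)(10.9)(19.0012)/13.002 = 493.81 W = 0.6622 hp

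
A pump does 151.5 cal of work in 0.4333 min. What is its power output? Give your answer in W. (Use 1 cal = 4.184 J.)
Convert to SI: W = 633.876 J, t = 25.998 s
P = W/t = 633.876/25.998 = 24.38 W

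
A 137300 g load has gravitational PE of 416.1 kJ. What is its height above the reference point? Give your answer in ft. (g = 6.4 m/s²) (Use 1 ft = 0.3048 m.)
Convert to SI: m = 137.3 kg, PE = 416100 J
h = PE/(mg) = 416100/(137.3·6.4) = 473.53 m = 1554 ft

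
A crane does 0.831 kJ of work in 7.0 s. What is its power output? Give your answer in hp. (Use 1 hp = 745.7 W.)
Convert to SI: W = 831.0 J, t = 7.0 s
P = W/t = 831.0/7.0 = 118.714 W = 0.1592 hp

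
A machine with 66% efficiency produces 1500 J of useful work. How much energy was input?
W_in = W_out/η = 1500/0.66 = 2273 J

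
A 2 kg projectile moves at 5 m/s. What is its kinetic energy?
KE = ½mv² = ½(2)(5)² = 25.0 J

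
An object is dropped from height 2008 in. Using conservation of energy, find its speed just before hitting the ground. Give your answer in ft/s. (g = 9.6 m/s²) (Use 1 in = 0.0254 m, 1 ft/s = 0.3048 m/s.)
Convert to SI: h = 51.0032 m
mgh = ½mv² ⇒ v = √(2gh) = √(2·9.6·51.0032) = 31.2932 m/s = 102.7 ft/s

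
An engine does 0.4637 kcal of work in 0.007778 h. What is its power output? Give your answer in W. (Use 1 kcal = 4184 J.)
Convert to SI: W = 1940.12 J, t = 28.0008 s
P = W/t = 1940.12/28.0008 = 69.29 W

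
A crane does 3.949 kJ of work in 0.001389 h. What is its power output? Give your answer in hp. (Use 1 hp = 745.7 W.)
Convert to SI: W = 3949.0 J, t = 5.0004 s
P = W/t = 3949.0/5.0004 = 789.737 W = 1.059 hp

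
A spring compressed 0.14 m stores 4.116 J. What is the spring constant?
k = 2·PE/x² = 2·4.116/(0.14)² = 420.0 N/m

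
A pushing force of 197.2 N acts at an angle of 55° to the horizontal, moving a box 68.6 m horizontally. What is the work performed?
W = F·d·cosθ = (197.2)(68.6)cos(55°) = 7759 J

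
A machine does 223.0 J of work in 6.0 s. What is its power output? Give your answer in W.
P = W/t = 223.0/6.0 = 37.17 W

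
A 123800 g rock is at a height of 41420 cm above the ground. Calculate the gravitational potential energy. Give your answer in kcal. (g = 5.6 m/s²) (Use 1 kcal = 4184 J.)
Convert to SI: m = 123.8 kg, h = 414.2 m
PE = mgh = (123.8)(5.6)(414.2) = 287157 J = 68.63 kcal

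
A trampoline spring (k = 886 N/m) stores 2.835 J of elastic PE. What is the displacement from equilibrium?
x = √(2·PE/k) = √(2·2.835/886) = 0.08 m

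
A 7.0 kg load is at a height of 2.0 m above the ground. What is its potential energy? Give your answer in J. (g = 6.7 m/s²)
PE = mgh = (7.0)(6.7)(2.0) = 93.8 J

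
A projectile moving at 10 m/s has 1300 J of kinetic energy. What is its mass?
m = 2·KE/v² = 2·1300/(10)² = 26.0 kg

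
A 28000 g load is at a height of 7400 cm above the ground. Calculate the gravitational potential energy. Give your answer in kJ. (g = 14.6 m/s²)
Convert to SI: m = 28.0 kg, h = 74.0 m
PE = mgh = (28.0)(14.6)(74.0) = 30251.2 J = 30.25 kJ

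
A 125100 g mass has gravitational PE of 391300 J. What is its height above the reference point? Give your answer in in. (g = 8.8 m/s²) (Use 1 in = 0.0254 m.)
Convert to SI: m = 125.1 kg, PE = 391300 J
h = PE/(mg) = 391300/(125.1·8.8) = 355.443 m = 13990 in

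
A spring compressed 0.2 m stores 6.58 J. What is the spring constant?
k = 2·PE/x² = 2·6.58/(0.2)² = 329.0 N/m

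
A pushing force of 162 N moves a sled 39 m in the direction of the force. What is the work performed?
W = F·d = (162)(39) = 6318 J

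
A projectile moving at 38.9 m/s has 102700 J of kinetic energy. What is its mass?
m = 2·KE/v² = 2·102700/(38.9)² = 135.7 kg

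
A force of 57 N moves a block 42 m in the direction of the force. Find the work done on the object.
W = F·d = (57)(42) = 2394 J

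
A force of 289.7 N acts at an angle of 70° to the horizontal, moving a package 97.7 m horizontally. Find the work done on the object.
W = F·d·cosθ = (289.7)(97.7)cos(70°) = 9680 J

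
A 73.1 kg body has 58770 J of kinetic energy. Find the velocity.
v = √(2·KE/m) = √(2·58770/73.1) = 40.1 m/s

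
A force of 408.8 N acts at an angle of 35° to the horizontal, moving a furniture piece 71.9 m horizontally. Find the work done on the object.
W = F·d·cosθ = (408.8)(71.9)cos(35°) = 24080 J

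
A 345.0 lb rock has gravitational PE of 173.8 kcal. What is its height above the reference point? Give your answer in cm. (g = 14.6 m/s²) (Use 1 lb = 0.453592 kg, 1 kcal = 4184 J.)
Convert to SI: m = 156.489 kg, PE = 727179 J
h = PE/(mg) = 727179/(156.489·14.6) = 318.276 m = 31830 cm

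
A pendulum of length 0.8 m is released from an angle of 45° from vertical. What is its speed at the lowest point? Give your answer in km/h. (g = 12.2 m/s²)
h = L(1 − cosθ) = 0.8(1 − cos45°) = 0.234315 m
v = √(2gh) = √(2·12.2·0.234315) = 2.39108 m/s = 8.608 km/h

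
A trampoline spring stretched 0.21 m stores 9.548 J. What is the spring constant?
k = 2·PE/x² = 2·9.548/(0.21)² = 433.0 N/m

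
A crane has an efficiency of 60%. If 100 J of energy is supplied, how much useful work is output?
W_out = η·W_in = 0.6·100 = 60.0 J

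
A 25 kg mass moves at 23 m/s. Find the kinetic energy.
KE = ½mv² = ½(25)(23)² = 6612.5 J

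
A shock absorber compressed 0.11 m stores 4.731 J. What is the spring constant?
k = 2·PE/x² = 2·4.731/(0.11)² = 782.0 N/m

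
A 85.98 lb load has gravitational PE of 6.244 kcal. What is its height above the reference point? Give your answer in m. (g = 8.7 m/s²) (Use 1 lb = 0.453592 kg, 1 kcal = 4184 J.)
Convert to SI: m = 38.9998 kg, PE = 26124.9 J
h = PE/(mg) = 26124.9/(38.9998·8.7) = 77.0 m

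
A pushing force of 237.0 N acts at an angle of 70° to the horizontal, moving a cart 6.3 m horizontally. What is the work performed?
W = F·d·cosθ = (237.0)(6.3)cos(70°) = 510.7 J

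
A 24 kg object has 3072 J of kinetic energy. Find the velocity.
v = √(2·KE/m) = √(2·3072/24) = 16.0 m/s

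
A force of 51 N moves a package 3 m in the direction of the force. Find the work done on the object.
W = F·d = (51)(3) = 153.0 J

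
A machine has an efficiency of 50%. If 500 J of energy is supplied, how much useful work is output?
W_out = η·W_in = 0.5·500 = 250.0 J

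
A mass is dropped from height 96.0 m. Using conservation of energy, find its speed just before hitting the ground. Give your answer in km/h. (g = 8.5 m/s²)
mgh = ½mv² ⇒ v = √(2gh) = √(2·8.5·96.0) = 40.398 m/s = 145.4 km/h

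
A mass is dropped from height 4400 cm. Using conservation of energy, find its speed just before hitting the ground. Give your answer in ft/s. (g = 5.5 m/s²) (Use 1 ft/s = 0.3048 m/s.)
Convert to SI: h = 44.0 m
mgh = ½mv² ⇒ v = √(2gh) = √(2·5.5·44.0) = 22.0 m/s = 72.18 ft/s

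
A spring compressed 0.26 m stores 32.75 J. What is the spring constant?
k = 2·PE/x² = 2·32.75/(0.26)² = 968.9 N/m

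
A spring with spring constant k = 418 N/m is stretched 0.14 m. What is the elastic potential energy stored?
PE = ½kx² = ½(418)(0.14)² = 4.096 J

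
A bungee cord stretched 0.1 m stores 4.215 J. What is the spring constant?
k = 2·PE/x² = 2·4.215/(0.1)² = 843.0 N/m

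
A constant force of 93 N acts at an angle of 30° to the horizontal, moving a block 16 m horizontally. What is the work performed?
W = F·d·cosθ = (93)(16)cos(30°) = 1289 J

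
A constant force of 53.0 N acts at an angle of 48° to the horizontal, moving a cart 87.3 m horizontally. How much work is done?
W = F·d·cosθ = (53.0)(87.3)cos(48°) = 3096 J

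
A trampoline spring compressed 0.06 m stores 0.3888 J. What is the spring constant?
k = 2·PE/x² = 2·0.3888/(0.06)² = 216.0 N/m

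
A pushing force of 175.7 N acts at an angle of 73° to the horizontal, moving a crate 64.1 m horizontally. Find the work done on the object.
W = F·d·cosθ = (175.7)(64.1)cos(73°) = 3293 J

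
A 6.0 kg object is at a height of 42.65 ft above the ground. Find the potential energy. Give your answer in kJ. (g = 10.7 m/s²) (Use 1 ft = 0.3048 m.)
Convert to SI: m = 6.0 kg, h = 12.9997 m
PE = mgh = (6.0)(10.7)(12.9997) = 834.582 J = 0.8346 kJ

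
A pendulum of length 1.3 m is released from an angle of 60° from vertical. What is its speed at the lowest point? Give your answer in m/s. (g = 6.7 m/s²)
h = L(1 − cosθ) = 1.3(1 − cos60°) = 0.65 m
v = √(2gh) = √(2·6.7·0.65) = 2.951 m/s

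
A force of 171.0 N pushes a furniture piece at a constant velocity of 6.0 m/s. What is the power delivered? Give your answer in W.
P = Fv = (171.0)(6.0) = 1026 W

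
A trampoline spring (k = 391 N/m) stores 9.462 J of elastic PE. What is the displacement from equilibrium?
x = √(2·PE/k) = √(2·9.462/391) = 0.22 m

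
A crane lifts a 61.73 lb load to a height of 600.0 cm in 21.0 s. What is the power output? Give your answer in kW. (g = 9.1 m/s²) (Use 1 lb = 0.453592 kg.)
Convert to SI: m = 28.0002 kg, h = 6.0 m, t = 21.0 s
P = mgh/t = (28.0002)(9.1)(6.0)/21.0 = 72.8006 W = 0.0728 kW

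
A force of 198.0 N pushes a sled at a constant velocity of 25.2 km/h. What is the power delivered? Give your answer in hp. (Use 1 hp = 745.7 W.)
Convert to SI: F = 198.0 N, v = 7.0 m/s
P = Fv = (198.0)(7.0) = 1386.0 W = 1.859 hp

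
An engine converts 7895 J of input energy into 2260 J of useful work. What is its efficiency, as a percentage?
η = W_out/W_in = 2260/7895 = 28.63%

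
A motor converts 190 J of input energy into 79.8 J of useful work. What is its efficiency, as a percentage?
η = W_out/W_in = 79.8/190 = 42.0%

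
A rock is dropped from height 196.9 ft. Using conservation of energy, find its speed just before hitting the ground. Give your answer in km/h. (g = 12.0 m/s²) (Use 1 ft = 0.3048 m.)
Convert to SI: h = 60.0151 m
mgh = ½mv² ⇒ v = √(2gh) = √(2·12.0·60.0151) = 37.9521 m/s = 136.6 km/h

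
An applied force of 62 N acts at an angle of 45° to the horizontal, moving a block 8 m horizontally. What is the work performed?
W = F·d·cosθ = (62)(8)cos(45°) = 350.7 J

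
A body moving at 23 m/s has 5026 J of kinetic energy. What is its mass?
m = 2·KE/v² = 2·5026/(23)² = 19.0 kg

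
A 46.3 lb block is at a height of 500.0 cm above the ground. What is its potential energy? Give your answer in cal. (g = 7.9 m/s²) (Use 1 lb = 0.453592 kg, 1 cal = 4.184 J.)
Convert to SI: m = 21.0013 kg, h = 5.0 m
PE = mgh = (21.0013)(7.9)(5.0) = 829.552 J = 198.3 cal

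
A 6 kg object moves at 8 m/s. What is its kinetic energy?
KE = ½mv² = ½(6)(8)² = 192.0 J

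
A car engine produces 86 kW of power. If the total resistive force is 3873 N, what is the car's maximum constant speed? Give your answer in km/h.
P = Fv ⇒ v = P/F = 86000 W/3873.0 N = 22.205 m/s = 79.94 km/h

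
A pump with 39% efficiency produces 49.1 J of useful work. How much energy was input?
W_in = W_out/η = 49.1/0.39 = 125.9 J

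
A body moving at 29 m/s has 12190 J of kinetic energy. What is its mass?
m = 2·KE/v² = 2·12190/(29)² = 28.99 kg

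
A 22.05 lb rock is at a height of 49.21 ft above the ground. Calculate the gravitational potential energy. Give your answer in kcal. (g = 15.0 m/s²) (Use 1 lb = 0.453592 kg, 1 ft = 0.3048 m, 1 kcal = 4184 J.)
Convert to SI: m = 10.0017 kg, h = 14.9992 m
PE = mgh = (10.0017)(15.0)(14.9992) = 2250.26 J = 0.5378 kcal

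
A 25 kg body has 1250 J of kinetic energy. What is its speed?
v = √(2·KE/m) = √(2·1250/25) = 10.0 m/s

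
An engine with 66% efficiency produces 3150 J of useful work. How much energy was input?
W_in = W_out/η = 3150/0.66 = 4773 J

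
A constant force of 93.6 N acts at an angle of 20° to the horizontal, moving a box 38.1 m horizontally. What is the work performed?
W = F·d·cosθ = (93.6)(38.1)cos(20°) = 3351 J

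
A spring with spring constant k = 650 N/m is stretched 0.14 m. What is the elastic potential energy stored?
PE = ½kx² = ½(650)(0.14)² = 6.37 J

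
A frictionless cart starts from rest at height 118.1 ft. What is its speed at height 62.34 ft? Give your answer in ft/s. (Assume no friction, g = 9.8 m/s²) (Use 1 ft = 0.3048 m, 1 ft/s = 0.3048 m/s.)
Convert to SI: h₁−h₂ = 16.9956 m
mgh₁ = mgh₂ + ½mv² ⇒ v = √(2g(h₁−h₂)) = √(2·9.8·16.9956) = 18.2514 m/s = 59.88 ft/s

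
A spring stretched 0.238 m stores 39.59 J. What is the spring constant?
k = 2·PE/x² = 2·39.59/(0.238)² = 1398 N/m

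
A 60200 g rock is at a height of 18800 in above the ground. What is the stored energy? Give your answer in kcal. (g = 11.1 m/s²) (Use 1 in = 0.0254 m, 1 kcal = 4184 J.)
Convert to SI: m = 60.2 kg, h = 477.52 m
PE = mgh = (60.2)(11.1)(477.52) = 319088 J = 76.26 kcal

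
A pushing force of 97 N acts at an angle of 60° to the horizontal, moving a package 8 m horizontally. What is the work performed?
W = F·d·cosθ = (97)(8)cos(60°) = 388.0 J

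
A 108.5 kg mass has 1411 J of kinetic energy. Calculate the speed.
v = √(2·KE/m) = √(2·1411/108.5) = 5.1 m/s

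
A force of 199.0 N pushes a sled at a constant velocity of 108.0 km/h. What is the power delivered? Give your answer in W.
Convert to SI: F = 199.0 N, v = 30.0 m/s
P = Fv = (199.0)(30.0) = 5970 W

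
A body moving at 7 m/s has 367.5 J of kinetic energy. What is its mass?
m = 2·KE/v² = 2·367.5/(7)² = 15.0 kg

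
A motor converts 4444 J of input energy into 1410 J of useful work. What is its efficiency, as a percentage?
η = W_out/W_in = 1410/4444 = 31.73%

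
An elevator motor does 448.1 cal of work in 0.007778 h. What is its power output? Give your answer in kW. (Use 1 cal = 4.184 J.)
Convert to SI: W = 1874.85 J, t = 28.0008 s
P = W/t = 1874.85/28.0008 = 66.957 W = 0.06696 kW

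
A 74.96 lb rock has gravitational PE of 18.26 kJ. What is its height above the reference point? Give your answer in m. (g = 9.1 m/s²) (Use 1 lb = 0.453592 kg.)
Convert to SI: m = 34.0013 kg, PE = 18260.0 J
h = PE/(mg) = 18260.0/(34.0013·9.1) = 59.02 m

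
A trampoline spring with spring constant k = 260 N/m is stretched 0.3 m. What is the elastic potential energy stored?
PE = ½kx² = ½(260)(0.3)² = 11.7 J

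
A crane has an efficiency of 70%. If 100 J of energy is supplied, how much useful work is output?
W_out = η·W_in = 0.7·100 = 70.0 J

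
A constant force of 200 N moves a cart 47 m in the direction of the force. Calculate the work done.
W = F·d = (200)(47) = 9400 J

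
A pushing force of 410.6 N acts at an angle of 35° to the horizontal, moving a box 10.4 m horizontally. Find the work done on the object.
W = F·d·cosθ = (410.6)(10.4)cos(35°) = 3498 J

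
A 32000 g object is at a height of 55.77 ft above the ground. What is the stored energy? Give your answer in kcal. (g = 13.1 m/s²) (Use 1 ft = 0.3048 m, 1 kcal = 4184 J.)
Convert to SI: m = 32.0 kg, h = 16.9987 m
PE = mgh = (32.0)(13.1)(16.9987) = 7125.85 J = 1.703 kcal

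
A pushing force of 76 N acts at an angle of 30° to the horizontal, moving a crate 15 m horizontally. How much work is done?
W = F·d·cosθ = (76)(15)cos(30°) = 987.3 J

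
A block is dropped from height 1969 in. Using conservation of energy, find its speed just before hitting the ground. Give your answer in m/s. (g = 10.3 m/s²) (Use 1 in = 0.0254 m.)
Convert to SI: h = 50.0126 m
mgh = ½mv² ⇒ v = √(2gh) = √(2·10.3·50.0126) = 32.1 m/s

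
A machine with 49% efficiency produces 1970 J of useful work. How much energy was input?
W_in = W_out/η = 1970/0.49 = 4020 J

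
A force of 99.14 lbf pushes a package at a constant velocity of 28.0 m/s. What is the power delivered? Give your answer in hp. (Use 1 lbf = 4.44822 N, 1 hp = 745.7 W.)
Convert to SI: F = 440.997 N, v = 28.0 m/s
P = Fv = (440.997)(28.0) = 12347.9 W = 16.56 hp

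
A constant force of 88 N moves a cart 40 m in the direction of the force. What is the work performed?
W = F·d = (88)(40) = 3520 J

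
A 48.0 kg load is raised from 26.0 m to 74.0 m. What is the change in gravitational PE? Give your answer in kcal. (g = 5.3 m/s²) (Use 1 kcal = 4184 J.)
ΔPE = mgΔh = (48.0)(5.3)(48.0) = 12211.2 J = 2.919 kcal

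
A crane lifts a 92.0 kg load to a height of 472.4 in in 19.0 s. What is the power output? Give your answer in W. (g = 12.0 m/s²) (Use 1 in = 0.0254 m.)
Convert to SI: m = 92.0 kg, h = 11.999 m, t = 19.0 s
P = mgh/t = (92.0)(12.0)(11.999)/19.0 = 697.2 W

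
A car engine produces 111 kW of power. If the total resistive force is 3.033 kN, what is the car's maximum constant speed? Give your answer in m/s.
Convert to SI: F = 3033.0 N
P = Fv ⇒ v = P/F = 111000 W/3033.0 N = 36.6 m/s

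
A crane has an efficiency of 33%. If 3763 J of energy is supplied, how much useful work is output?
W_out = η·W_in = 0.33·3763 = 1241.79 J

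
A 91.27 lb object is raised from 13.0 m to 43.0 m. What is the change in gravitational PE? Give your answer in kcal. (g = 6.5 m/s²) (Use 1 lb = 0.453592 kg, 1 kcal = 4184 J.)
Convert to SI: m = 41.3993 kg, Δh = 30.0 m
ΔPE = mgΔh = (41.3993)(6.5)(30.0) = 8072.87 J = 1.929 kcal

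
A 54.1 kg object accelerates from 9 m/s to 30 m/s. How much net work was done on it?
W = ΔKE = ½m(v₂² − v₁²) = ½(54.1)(30² − 9²) = 22153.95 J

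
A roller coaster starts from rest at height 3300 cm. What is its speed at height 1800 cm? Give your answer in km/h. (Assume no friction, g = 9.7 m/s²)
Convert to SI: h₁−h₂ = 15.0 m
mgh₁ = mgh₂ + ½mv² ⇒ v = √(2g(h₁−h₂)) = √(2·9.7·15.0) = 17.0587 m/s = 61.41 km/h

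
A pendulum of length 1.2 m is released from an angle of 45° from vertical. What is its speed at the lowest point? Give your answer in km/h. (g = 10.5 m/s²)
h = L(1 − cosθ) = 1.2(1 − cos45°) = 0.351472 m
v = √(2gh) = √(2·10.5·0.351472) = 2.71678 m/s = 9.78 km/h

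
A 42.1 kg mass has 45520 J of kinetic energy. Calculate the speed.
v = √(2·KE/m) = √(2·45520/42.1) = 46.5 m/s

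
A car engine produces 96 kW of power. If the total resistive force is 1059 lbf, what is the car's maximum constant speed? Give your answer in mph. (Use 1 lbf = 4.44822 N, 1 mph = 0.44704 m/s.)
Convert to SI: F = 4710.66 N
P = Fv ⇒ v = P/F = 96000 W/4710.66 N = 20.3793 m/s = 45.59 mph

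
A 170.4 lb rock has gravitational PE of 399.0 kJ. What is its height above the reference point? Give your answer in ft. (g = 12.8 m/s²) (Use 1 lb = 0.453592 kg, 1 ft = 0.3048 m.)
Convert to SI: m = 77.2921 kg, PE = 399000 J
h = PE/(mg) = 399000/(77.2921·12.8) = 403.3 m = 1323 ft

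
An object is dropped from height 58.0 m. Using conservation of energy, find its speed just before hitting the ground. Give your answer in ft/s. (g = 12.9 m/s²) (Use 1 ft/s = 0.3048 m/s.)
mgh = ½mv² ⇒ v = √(2gh) = √(2·12.9·58.0) = 38.6833 m/s = 126.9 ft/s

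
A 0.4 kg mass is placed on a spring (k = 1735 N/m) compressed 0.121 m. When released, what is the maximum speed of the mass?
½kx² = ½mv² ⇒ v = x√(k/m) = (0.121)√(1735/0.4) = 7.969 m/s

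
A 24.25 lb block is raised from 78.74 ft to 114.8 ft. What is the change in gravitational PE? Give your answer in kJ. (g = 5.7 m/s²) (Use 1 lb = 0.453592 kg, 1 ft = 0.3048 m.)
Convert to SI: m = 10.9996 kg, Δh = 10.9911 m
ΔPE = mgΔh = (10.9996)(5.7)(10.9911) = 689.117 J = 0.6891 kJ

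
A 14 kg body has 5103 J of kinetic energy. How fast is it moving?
v = √(2·KE/m) = √(2·5103/14) = 27.0 m/s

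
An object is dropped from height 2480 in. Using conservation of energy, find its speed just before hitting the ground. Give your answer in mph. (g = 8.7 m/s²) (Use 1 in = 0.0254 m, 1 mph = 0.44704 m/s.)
Convert to SI: h = 62.992 m
mgh = ½mv² ⇒ v = √(2gh) = √(2·8.7·62.992) = 33.1068 m/s = 74.06 mph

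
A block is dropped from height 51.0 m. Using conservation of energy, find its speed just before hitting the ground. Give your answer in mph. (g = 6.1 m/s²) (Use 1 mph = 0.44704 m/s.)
mgh = ½mv² ⇒ v = √(2gh) = √(2·6.1·51.0) = 24.9439 m/s = 55.8 mph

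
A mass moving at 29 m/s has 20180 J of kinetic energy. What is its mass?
m = 2·KE/v² = 2·20180/(29)² = 47.99 kg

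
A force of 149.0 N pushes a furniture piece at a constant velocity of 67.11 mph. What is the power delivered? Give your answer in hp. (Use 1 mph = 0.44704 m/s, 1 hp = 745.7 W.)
Convert to SI: F = 149.0 N, v = 30.0009 m/s
P = Fv = (149.0)(30.0009) = 4470.13 W = 5.995 hp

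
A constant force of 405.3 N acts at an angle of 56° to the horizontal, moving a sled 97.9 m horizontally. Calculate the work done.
W = F·d·cosθ = (405.3)(97.9)cos(56°) = 22190 J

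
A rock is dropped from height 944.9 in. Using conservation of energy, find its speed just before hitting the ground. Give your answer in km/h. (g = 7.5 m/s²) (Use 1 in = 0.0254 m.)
Convert to SI: h = 24.0005 m
mgh = ½mv² ⇒ v = √(2gh) = √(2·7.5·24.0005) = 18.9738 m/s = 68.31 km/h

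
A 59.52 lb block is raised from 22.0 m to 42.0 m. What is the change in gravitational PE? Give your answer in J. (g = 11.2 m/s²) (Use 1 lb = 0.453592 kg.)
Convert to SI: m = 26.9978 kg, Δh = 20.0 m
ΔPE = mgΔh = (26.9978)(11.2)(20.0) = 6048 J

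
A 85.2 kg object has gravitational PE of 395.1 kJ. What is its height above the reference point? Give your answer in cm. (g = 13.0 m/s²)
Convert to SI: m = 85.2 kg, PE = 395100 J
h = PE/(mg) = 395100/(85.2·13.0) = 356.717 m = 35670 cm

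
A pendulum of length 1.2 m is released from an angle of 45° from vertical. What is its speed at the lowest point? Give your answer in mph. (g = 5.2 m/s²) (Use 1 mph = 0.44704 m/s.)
h = L(1 − cosθ) = 1.2(1 − cos45°) = 0.351472 m
v = √(2gh) = √(2·5.2·0.351472) = 1.91189 m/s = 4.277 mph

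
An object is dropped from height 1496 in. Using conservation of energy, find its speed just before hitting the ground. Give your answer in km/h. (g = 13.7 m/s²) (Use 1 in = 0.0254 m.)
Convert to SI: h = 37.9984 m
mgh = ½mv² ⇒ v = √(2gh) = √(2·13.7·37.9984) = 32.267 m/s = 116.2 km/h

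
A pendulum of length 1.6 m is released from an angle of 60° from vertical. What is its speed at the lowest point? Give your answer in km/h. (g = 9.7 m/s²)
h = L(1 − cosθ) = 1.6(1 − cos60°) = 0.8 m
v = √(2gh) = √(2·9.7·0.8) = 3.93954 m/s = 14.18 km/h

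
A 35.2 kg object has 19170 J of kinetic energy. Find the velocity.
v = √(2·KE/m) = √(2·19170/35.2) = 33.0 m/s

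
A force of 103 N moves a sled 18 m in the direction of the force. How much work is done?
W = F·d = (103)(18) = 1854 J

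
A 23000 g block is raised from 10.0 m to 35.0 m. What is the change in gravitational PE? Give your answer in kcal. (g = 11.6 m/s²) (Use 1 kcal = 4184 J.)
Convert to SI: m = 23.0 kg, Δh = 25.0 m
ΔPE = mgΔh = (23.0)(11.6)(25.0) = 6670.0 J = 1.594 kcal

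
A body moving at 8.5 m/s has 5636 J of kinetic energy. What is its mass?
m = 2·KE/v² = 2·5636/(8.5)² = 156.0 kg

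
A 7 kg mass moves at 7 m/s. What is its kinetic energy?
KE = ½mv² = ½(7)(7)² = 171.5 J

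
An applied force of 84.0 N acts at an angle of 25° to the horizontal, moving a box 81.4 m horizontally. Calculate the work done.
W = F·d·cosθ = (84.0)(81.4)cos(25°) = 6197 J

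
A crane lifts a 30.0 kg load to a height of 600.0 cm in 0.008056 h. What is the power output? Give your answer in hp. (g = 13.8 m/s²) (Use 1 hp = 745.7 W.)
Convert to SI: m = 30.0 kg, h = 6.0 m, t = 29.0016 s
P = mgh/t = (30.0)(13.8)(6.0)/29.0016 = 85.6504 W = 0.1149 hp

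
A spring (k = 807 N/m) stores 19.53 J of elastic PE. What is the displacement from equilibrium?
x = √(2·PE/k) = √(2·19.53/807) = 0.22 m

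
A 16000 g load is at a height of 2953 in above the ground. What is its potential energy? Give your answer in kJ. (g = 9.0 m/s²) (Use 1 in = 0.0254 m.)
Convert to SI: m = 16.0 kg, h = 75.0062 m
PE = mgh = (16.0)(9.0)(75.0062) = 10800.9 J = 10.8 kJ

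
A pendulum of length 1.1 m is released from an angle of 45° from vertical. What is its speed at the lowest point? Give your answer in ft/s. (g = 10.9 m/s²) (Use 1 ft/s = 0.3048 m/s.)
h = L(1 − cosθ) = 1.1(1 − cos45°) = 0.322183 m
v = √(2gh) = √(2·10.9·0.322183) = 2.6502 m/s = 8.695 ft/s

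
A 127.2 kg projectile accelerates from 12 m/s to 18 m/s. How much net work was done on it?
W = ΔKE = ½m(v₂² − v₁²) = ½(127.2)(18² − 12²) = 11448.0 J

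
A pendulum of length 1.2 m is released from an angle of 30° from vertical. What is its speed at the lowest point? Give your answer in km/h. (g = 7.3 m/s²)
h = L(1 − cosθ) = 1.2(1 − cos30°) = 0.16077 m
v = √(2gh) = √(2·7.3·0.16077) = 1.53207 m/s = 5.515 km/h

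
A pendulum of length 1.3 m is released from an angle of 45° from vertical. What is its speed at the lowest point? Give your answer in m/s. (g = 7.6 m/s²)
h = L(1 − cosθ) = 1.3(1 − cos45°) = 0.380761 m
v = √(2gh) = √(2·7.6·0.380761) = 2.406 m/s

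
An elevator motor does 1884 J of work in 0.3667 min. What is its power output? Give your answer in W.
Convert to SI: W = 1884.0 J, t = 22.002 s
P = W/t = 1884.0/22.002 = 85.63 W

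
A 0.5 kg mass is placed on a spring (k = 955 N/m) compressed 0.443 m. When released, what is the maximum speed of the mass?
½kx² = ½mv² ⇒ v = x√(k/m) = (0.443)√(955/0.5) = 19.36 m/s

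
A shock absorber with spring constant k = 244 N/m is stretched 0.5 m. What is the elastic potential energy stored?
PE = ½kx² = ½(244)(0.5)² = 30.5 J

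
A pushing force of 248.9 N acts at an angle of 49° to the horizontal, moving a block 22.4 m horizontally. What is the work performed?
W = F·d·cosθ = (248.9)(22.4)cos(49°) = 3658 J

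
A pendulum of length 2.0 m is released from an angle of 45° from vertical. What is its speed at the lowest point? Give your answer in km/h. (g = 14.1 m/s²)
h = L(1 − cosθ) = 2.0(1 − cos45°) = 0.585786 m
v = √(2gh) = √(2·14.1·0.585786) = 4.06438 m/s = 14.63 km/h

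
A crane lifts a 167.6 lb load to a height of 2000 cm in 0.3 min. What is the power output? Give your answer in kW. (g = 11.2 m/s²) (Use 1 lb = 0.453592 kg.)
Convert to SI: m = 76.022 kg, h = 20.0 m, t = 18.0 s
P = mgh/t = (76.022)(11.2)(20.0)/18.0 = 946.052 W = 0.9461 kW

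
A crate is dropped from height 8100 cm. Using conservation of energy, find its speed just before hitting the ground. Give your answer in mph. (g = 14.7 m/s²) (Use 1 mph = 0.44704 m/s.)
Convert to SI: h = 81.0 m
mgh = ½mv² ⇒ v = √(2gh) = √(2·14.7·81.0) = 48.7996 m/s = 109.2 mph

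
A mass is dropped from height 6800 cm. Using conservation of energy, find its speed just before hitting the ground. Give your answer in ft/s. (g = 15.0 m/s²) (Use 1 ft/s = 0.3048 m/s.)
Convert to SI: h = 68.0 m
mgh = ½mv² ⇒ v = √(2gh) = √(2·15.0·68.0) = 45.1664 m/s = 148.2 ft/s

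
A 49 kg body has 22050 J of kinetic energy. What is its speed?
v = √(2·KE/m) = √(2·22050/49) = 30.0 m/s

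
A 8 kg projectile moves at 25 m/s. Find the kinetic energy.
KE = ½mv² = ½(8)(25)² = 2500.0 J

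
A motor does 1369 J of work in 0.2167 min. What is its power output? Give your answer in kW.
Convert to SI: W = 1369.0 J, t = 13.002 s
P = W/t = 1369.0/13.002 = 105.291 W = 0.1053 kW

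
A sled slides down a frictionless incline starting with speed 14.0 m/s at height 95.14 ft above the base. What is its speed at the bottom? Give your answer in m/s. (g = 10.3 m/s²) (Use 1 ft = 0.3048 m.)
Convert to SI: v₀ = 14.0 m/s, h = 28.9987 m
½mv₀² + mgh = ½mv² ⇒ v = √(v₀² + 2gh) = √(14.0² + 2·10.3·28.9987) = 28.17 m/s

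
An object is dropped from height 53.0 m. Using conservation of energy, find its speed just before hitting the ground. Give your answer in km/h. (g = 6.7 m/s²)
mgh = ½mv² ⇒ v = √(2gh) = √(2·6.7·53.0) = 26.6496 m/s = 95.94 km/h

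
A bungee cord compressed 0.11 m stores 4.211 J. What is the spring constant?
k = 2·PE/x² = 2·4.211/(0.11)² = 696.0 N/m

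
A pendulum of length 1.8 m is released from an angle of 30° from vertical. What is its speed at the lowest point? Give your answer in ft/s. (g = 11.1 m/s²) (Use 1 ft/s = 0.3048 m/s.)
h = L(1 − cosθ) = 1.8(1 − cos30°) = 0.241154 m
v = √(2gh) = √(2·11.1·0.241154) = 2.31379 m/s = 7.591 ft/s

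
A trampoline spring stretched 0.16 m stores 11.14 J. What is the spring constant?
k = 2·PE/x² = 2·11.14/(0.16)² = 870.3 N/m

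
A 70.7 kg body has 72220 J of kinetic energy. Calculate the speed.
v = √(2·KE/m) = √(2·72220/70.7) = 45.2 m/s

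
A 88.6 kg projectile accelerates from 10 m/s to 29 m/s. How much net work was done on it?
W = ΔKE = ½m(v₂² − v₁²) = ½(88.6)(29² − 10²) = 32826.3 J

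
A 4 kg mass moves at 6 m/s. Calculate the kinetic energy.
KE = ½mv² = ½(4)(6)² = 72.0 J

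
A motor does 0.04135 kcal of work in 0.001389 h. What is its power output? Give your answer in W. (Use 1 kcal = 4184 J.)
Convert to SI: W = 173.008 J, t = 5.0004 s
P = W/t = 173.008/5.0004 = 34.6 W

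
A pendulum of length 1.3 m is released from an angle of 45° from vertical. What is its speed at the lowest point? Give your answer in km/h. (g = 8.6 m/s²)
h = L(1 − cosθ) = 1.3(1 − cos45°) = 0.380761 m
v = √(2gh) = √(2·8.6·0.380761) = 2.55912 m/s = 9.213 km/h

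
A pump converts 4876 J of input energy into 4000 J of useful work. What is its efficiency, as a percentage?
η = W_out/W_in = 4000/4876 = 82.03%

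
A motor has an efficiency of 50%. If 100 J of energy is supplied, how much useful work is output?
W_out = η·W_in = 0.5·100 = 50.0 J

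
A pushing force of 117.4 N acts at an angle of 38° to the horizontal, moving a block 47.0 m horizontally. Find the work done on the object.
W = F·d·cosθ = (117.4)(47.0)cos(38°) = 4348 J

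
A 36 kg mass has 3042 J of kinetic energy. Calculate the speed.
v = √(2·KE/m) = √(2·3042/36) = 13.0 m/s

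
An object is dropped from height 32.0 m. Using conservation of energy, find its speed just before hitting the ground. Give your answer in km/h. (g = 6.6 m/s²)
mgh = ½mv² ⇒ v = √(2gh) = √(2·6.6·32.0) = 20.5524 m/s = 73.99 km/h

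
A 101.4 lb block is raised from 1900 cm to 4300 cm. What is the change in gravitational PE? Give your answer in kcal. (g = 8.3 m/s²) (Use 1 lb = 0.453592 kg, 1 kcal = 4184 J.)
Convert to SI: m = 45.9942 kg, Δh = 24.0 m
ΔPE = mgΔh = (45.9942)(8.3)(24.0) = 9162.05 J = 2.19 kcal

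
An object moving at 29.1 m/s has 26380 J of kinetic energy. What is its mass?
m = 2·KE/v² = 2·26380/(29.1)² = 62.3 kg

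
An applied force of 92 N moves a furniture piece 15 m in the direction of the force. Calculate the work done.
W = F·d = (92)(15) = 1380 J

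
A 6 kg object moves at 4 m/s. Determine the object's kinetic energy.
KE = ½mv² = ½(6)(4)² = 48.0 J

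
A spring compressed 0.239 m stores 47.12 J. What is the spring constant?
k = 2·PE/x² = 2·47.12/(0.239)² = 1650 N/m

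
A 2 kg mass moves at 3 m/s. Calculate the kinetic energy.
KE = ½mv² = ½(2)(3)² = 9.0 J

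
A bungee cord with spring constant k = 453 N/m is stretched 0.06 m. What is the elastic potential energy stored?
PE = ½kx² = ½(453)(0.06)² = 0.8154 J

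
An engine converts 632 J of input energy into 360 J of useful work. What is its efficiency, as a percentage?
η = W_out/W_in = 360/632 = 56.96%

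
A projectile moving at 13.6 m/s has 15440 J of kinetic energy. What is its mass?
m = 2·KE/v² = 2·15440/(13.6)² = 167.0 kg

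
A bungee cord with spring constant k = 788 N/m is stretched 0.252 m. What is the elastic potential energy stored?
PE = ½kx² = ½(788)(0.252)² = 25.02 J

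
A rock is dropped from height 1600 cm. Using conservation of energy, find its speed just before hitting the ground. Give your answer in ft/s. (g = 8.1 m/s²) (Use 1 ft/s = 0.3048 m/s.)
Convert to SI: h = 16.0 m
mgh = ½mv² ⇒ v = √(2gh) = √(2·8.1·16.0) = 16.0997 m/s = 52.82 ft/s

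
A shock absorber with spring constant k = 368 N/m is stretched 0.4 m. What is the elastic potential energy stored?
PE = ½kx² = ½(368)(0.4)² = 29.44 J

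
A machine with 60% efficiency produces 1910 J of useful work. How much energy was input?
W_in = W_out/η = 1910/0.6 = 3183 J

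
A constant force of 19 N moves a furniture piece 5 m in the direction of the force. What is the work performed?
W = F·d = (19)(5) = 95.0 J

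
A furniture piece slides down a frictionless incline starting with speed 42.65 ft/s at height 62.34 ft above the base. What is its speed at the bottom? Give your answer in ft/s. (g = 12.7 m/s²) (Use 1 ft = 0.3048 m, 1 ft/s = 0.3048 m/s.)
Convert to SI: v₀ = 12.9997 m/s, h = 19.0012 m
½mv₀² + mgh = ½mv² ⇒ v = √(v₀² + 2gh) = √(12.9997² + 2·12.7·19.0012) = 25.5269 m/s = 83.75 ft/s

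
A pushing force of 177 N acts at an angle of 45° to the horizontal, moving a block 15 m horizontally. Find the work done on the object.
W = F·d·cosθ = (177)(15)cos(45°) = 1877 J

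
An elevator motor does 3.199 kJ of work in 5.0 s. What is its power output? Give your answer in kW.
Convert to SI: W = 3199.0 J, t = 5.0 s
P = W/t = 3199.0/5.0 = 639.8 W = 0.6398 kW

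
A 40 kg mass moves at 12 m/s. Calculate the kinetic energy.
KE = ½mv² = ½(40)(12)² = 2880.0 J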